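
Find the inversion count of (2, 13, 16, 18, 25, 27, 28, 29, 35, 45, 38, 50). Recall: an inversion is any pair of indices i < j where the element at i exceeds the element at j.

1 out-of-order pair

Sweep left to right; for each value list the smaller values that follow it:
2: 0
13: 0
16: 0
18: 0
25: 0
27: 0
28: 0
29: 0
35: 0
45: 1
38: 0
50: 0
Sum: 0 + 0 + 0 + 0 + 0 + 0 + 0 + 0 + 0 + 1 + 0 + 0 = 1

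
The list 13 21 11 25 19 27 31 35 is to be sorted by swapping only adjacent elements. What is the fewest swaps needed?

4 swaps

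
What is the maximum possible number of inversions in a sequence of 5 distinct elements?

The maximum occurs when the array is in strictly decreasing order: every one of the C(5, 2) pairs is inverted.
C(5, 2) = 5·4/2 = 10

10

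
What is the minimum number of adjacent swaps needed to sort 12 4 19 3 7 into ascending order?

There are 6 adjacent swaps.

The minimum number of adjacent swaps to sort an array equals its inversion count, since every such swap removes exactly one inversion.
Count inversions — for each element, later elements that are smaller:
12: 4, 3, 7 → 3
4: 3 → 1
19: 3, 7 → 2
3: none → 0
7: none → 0
Total inversions: 3 + 1 + 2 + 0 + 0 = 6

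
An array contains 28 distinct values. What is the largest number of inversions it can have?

378 inversions

The maximum occurs when the array is in strictly decreasing order: every one of the C(28, 2) pairs is inverted.
C(28, 2) = 28·27/2 = 378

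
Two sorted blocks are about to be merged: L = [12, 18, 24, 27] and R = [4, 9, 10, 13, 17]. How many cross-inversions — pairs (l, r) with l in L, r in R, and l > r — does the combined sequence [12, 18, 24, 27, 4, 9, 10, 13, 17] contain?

Take each right-half value and tally the left-half values above it:
r = 4: 12, 18, 24, 27 → 4
r = 9: 12, 18, 24, 27 → 4
r = 10: 12, 18, 24, 27 → 4
r = 13: 18, 24, 27 → 3
r = 17: 18, 24, 27 → 3
Cross-inversions: 4 + 4 + 4 + 3 + 3 = 18

18 cross-inversions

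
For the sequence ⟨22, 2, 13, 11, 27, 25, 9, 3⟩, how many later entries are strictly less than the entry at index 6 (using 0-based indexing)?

The element at index 6 is 9.
Elements after it: 3
Those smaller than 9: 3

1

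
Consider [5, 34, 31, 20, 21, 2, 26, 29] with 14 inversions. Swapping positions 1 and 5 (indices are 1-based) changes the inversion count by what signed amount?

+3

Positions 1 and 5 hold 5 and 21; after swapping, the array is [21, 34, 31, 20, 5, 2, 26, 29].
Sweep left to right; for each value list the smaller values that follow it:
21 → 20, 5, 2 → 3
34 → 31, 20, 5, 2, 26, 29 → 6
31 → 20, 5, 2, 26, 29 → 5
20 → 5, 2 → 2
5 → 2 → 1
2 → none → 0
26 → none → 0
29 → none → 0
Sum: 3 + 6 + 5 + 2 + 1 + 0 + 0 + 0 = 17
Change: 17 − 14 = +3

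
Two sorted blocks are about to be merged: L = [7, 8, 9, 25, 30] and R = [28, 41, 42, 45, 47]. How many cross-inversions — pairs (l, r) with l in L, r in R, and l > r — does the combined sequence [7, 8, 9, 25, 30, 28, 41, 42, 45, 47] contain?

Cross-inversions: 1

Count, for every r in R, how many entries of L exceed r:
r = 28: 30 → 1
r = 41: none → 0
r = 42: none → 0
r = 45: none → 0
r = 47: none → 0
Cross-inversions: 1 + 0 + 0 + 0 + 0 = 1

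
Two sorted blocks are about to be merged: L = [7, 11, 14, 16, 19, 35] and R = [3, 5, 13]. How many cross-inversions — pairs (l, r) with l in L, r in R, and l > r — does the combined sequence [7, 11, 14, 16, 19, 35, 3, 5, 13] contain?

16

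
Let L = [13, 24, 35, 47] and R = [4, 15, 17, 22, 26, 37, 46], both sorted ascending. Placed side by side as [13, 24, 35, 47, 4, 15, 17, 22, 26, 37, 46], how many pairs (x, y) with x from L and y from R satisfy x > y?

For each element r of the right run, count left-run elements greater than r:
r = 4: 13, 24, 35, 47 → 4
r = 15: 24, 35, 47 → 3
r = 17: 24, 35, 47 → 3
r = 22: 24, 35, 47 → 3
r = 26: 35, 47 → 2
r = 37: 47 → 1
r = 46: 47 → 1
Cross-inversions: 4 + 3 + 3 + 3 + 2 + 1 + 1 = 17

Split inversions: 17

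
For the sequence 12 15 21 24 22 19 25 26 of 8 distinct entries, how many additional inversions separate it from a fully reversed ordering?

24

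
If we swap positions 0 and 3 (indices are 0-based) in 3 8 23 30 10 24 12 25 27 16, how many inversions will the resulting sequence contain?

18 inversions

Positions 0 and 3 hold 3 and 30; after swapping, the array is [30, 8, 23, 3, 10, 24, 12, 25, 27, 16].
For each element, count later entries that are smaller:
30 → 8, 23, 3, 10, 24, 12, 25, 27, 16 → 9
8 → 3 → 1
23 → 3, 10, 12, 16 → 4
3 → none → 0
10 → none → 0
24 → 12, 16 → 2
12 → none → 0
25 → 16 → 1
27 → 16 → 1
16 → none → 0
Sum: 9 + 1 + 4 + 0 + 0 + 2 + 0 + 1 + 1 + 0 = 18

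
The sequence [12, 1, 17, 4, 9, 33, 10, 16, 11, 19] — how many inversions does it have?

15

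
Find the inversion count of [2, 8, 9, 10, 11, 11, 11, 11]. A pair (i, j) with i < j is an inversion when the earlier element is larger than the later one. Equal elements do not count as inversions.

0 out-of-order pairs

Count, for each position, how many later elements it exceeds:
2: 0
8: 0
9: 0
10: 0
11: 0
11: 0
11: 0
11: 0
Sum: 0 + 0 + 0 + 0 + 0 + 0 + 0 + 0 = 0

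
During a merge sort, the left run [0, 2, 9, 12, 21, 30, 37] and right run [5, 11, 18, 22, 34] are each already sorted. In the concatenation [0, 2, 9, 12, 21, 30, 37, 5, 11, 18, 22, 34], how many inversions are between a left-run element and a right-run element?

For each element r of the right run, count left-run elements greater than r:
r = 5: 9, 12, 21, 30, 37 → 5
r = 11: 12, 21, 30, 37 → 4
r = 18: 21, 30, 37 → 3
r = 22: 30, 37 → 2
r = 34: 37 → 1
Cross-inversions: 5 + 4 + 3 + 2 + 1 = 15

15 split inversions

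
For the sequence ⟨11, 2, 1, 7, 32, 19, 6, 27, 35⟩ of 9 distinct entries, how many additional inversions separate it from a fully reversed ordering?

26

Maximum inversions for 9 distinct elements is C(9, 2) = 9·8/2 = 36.
Current inversions — for each element, count later smaller elements:
11: 4
2: 1
1: 0
7: 1
32: 3
19: 1
6: 0
27: 0
35: 0
Current total: 4 + 1 + 0 + 1 + 3 + 1 + 0 + 0 + 0 = 10
Shortfall: 36 − 10 = 26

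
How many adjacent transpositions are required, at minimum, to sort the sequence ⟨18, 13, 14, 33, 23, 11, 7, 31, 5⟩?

Minimum adjacent swaps = number of inversions (each swap of adjacent out-of-order elements removes one inversion and no swap can remove more).
Count inversions — for each element, later elements that are smaller:
18: 13, 14, 11, 7, 5 → 5
13: 11, 7, 5 → 3
14: 11, 7, 5 → 3
33: 23, 11, 7, 31, 5 → 5
23: 11, 7, 5 → 3
11: 7, 5 → 2
7: 5 → 1
31: 5 → 1
5: none → 0
Total inversions: 5 + 3 + 3 + 5 + 3 + 2 + 1 + 1 + 0 = 23

There are 23 swaps.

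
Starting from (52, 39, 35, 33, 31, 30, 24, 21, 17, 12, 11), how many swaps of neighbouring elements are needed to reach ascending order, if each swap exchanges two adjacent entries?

55

Each adjacent swap fixes exactly one inversion, so the minimum swap count equals the number of inversions.
Count inversions — for each element, later elements that are smaller:
52: 39, 35, 33, 31, 30, 24, 21, 17, 12, 11 → 10
39: 35, 33, 31, 30, 24, 21, 17, 12, 11 → 9
35: 33, 31, 30, 24, 21, 17, 12, 11 → 8
33: 31, 30, 24, 21, 17, 12, 11 → 7
31: 30, 24, 21, 17, 12, 11 → 6
30: 24, 21, 17, 12, 11 → 5
24: 21, 17, 12, 11 → 4
21: 17, 12, 11 → 3
17: 12, 11 → 2
12: 11 → 1
11: none → 0
Total inversions: 10 + 9 + 8 + 7 + 6 + 5 + 4 + 3 + 2 + 1 + 0 = 55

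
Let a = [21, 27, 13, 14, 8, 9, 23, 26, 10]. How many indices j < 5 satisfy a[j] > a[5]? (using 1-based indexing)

4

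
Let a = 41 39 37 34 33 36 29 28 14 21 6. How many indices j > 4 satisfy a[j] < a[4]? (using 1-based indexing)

6 such elements

The element at index 4 is 34.
Elements after it: 33, 36, 29, 28, 14, 21, 6
Those smaller than 34: 33, 29, 28, 14, 21, 6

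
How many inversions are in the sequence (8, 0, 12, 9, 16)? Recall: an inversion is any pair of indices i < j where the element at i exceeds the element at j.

2 inversions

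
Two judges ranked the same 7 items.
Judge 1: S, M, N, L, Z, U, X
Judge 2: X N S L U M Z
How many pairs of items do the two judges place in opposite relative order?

Assign each item its position (1..7) in the first ordering, then rewrite the second ordering as that position sequence:
positions: S→1, M→2, N→3, L→4, Z→5, U→6, X→7
second ordering as positions: [7, 3, 1, 4, 6, 2, 5]
Discordant pairs = inversions in this position sequence.
7: 3, 1, 4, 6, 2, 5 → 6
3: 1, 2 → 2
1: 0
4: 2 → 1
6: 2, 5 → 2
2: 0
5: 0
Total: 6 + 2 + 0 + 1 + 2 + 0 + 0 = 11

11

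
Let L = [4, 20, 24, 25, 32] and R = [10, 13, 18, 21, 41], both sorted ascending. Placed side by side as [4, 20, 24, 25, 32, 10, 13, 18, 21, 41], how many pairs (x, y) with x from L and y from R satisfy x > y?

Take each right-half value and tally the left-half values above it:
r = 10: 20, 24, 25, 32 → 4
r = 13: 20, 24, 25, 32 → 4
r = 18: 20, 24, 25, 32 → 4
r = 21: 24, 25, 32 → 3
r = 41: none → 0
Cross-inversions: 4 + 4 + 4 + 3 + 0 = 15

15 cross-inversions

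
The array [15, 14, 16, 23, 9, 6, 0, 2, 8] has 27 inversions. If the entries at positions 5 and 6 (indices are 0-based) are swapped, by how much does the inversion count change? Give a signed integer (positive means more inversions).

-1

Positions 5 and 6 hold 6 and 0; after swapping, the array is [15, 14, 16, 23, 9, 0, 6, 2, 8].
Count, for each position, how many later elements it exceeds:
15 → 14, 9, 0, 6, 2, 8 → 6
14 → 9, 0, 6, 2, 8 → 5
16 → 9, 0, 6, 2, 8 → 5
23 → 9, 0, 6, 2, 8 → 5
9 → 0, 6, 2, 8 → 4
0 → none → 0
6 → 2 → 1
2 → none → 0
8 → none → 0
Sum: 6 + 5 + 5 + 5 + 4 + 0 + 1 + 0 + 0 = 26
Change: 26 − 27 = -1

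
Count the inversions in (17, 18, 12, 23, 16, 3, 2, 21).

17

Count, for each position, how many later elements it exceeds:
17 → 12, 16, 3, 2 → 4
18 → 12, 16, 3, 2 → 4
12 → 3, 2 → 2
23 → 16, 3, 2, 21 → 4
16 → 3, 2 → 2
3 → 2 → 1
2 → none → 0
21 → none → 0
Sum: 4 + 4 + 2 + 4 + 2 + 1 + 0 + 0 = 17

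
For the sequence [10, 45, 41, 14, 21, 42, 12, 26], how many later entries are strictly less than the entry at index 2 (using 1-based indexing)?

6 such elements

The element at index 2 is 45.
Elements after it: 41, 14, 21, 42, 12, 26
Those smaller than 45: 41, 14, 21, 42, 12, 26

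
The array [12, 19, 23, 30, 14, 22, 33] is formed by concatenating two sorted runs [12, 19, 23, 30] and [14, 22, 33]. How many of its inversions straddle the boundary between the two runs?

5 split inversions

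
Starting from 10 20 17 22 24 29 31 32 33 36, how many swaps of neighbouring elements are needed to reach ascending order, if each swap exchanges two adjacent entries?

1 adjacent swap

The minimum number of adjacent swaps to sort an array equals its inversion count, since every such swap removes exactly one inversion.
Count inversions — for each element, later elements that are smaller:
10: none → 0
20: 17 → 1
17: none → 0
22: none → 0
24: none → 0
29: none → 0
31: none → 0
32: none → 0
33: none → 0
36: none → 0
Total inversions: 0 + 1 + 0 + 0 + 0 + 0 + 0 + 0 + 0 + 0 = 1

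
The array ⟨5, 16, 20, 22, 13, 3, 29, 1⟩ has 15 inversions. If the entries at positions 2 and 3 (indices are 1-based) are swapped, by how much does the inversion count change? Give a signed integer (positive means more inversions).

Positions 2 and 3 hold 16 and 20; after swapping, the array is [5, 20, 16, 22, 13, 3, 29, 1].
Element-by-element contributions:
5 → 3, 1 → 2
20 → 16, 13, 3, 1 → 4
16 → 13, 3, 1 → 3
22 → 13, 3, 1 → 3
13 → 3, 1 → 2
3 → 1 → 1
29 → 1 → 1
1 → none → 0
Sum: 2 + 4 + 3 + 3 + 2 + 1 + 1 + 0 = 16
Change: 16 − 15 = +1

+1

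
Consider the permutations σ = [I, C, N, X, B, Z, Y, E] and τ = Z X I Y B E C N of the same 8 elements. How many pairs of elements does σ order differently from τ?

There are 15 discordant pairs.

Assign each item its position (1..8) in the first ordering, then rewrite the second ordering as that position sequence:
positions: I→1, C→2, N→3, X→4, B→5, Z→6, Y→7, E→8
second ordering as positions: [6, 4, 1, 7, 5, 8, 2, 3]
Discordant pairs = inversions in this position sequence.
6: 4, 1, 5, 2, 3 → 5
4: 1, 2, 3 → 3
1: 0
7: 5, 2, 3 → 3
5: 2, 3 → 2
8: 2, 3 → 2
2: 0
3: 0
Total: 5 + 3 + 0 + 3 + 2 + 2 + 0 + 0 = 15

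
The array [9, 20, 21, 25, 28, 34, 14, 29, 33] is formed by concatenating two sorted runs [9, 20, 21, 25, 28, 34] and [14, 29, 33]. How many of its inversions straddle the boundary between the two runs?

Count, for every r in R, how many entries of L exceed r:
r = 14: 20, 21, 25, 28, 34 → 5
r = 29: 34 → 1
r = 33: 34 → 1
Cross-inversions: 5 + 1 + 1 = 7

7 cross-inversions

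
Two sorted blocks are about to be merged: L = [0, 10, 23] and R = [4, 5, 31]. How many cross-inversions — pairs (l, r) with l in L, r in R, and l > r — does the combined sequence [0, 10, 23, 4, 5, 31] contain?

Split inversions: 4

Take each right-half value and tally the left-half values above it:
r = 4: 10, 23 → 2
r = 5: 10, 23 → 2
r = 31: none → 0
Cross-inversions: 2 + 2 + 0 = 4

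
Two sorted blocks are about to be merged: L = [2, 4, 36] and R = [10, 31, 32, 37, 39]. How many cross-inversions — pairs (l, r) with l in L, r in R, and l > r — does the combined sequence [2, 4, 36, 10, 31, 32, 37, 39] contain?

There are 3 split inversions.

For each element r of the right run, count left-run elements greater than r:
r = 10: 36 → 1
r = 31: 36 → 1
r = 32: 36 → 1
r = 37: none → 0
r = 39: none → 0
Cross-inversions: 1 + 1 + 1 + 0 + 0 = 3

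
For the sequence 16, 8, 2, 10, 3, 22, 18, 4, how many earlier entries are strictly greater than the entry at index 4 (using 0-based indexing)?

The element at index 4 is 3.
Elements before it: 16, 8, 2, 10
Those larger than 3: 16, 8, 10

3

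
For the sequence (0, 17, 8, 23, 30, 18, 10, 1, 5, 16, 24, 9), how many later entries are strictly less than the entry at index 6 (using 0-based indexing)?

3 such elements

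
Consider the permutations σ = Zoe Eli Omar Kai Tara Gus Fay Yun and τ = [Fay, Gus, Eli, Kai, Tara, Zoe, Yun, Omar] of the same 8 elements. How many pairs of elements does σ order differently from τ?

17

Assign each item its position (1..8) in the first ordering, then rewrite the second ordering as that position sequence:
positions: Zoe→1, Eli→2, Omar→3, Kai→4, Tara→5, Gus→6, Fay→7, Yun→8
second ordering as positions: [7, 6, 2, 4, 5, 1, 8, 3]
Discordant pairs = inversions in this position sequence.
7: 6, 2, 4, 5, 1, 3 → 6
6: 2, 4, 5, 1, 3 → 5
2: 1 → 1
4: 1, 3 → 2
5: 1, 3 → 2
1: 0
8: 3 → 1
3: 0
Total: 6 + 5 + 1 + 2 + 2 + 0 + 1 + 0 = 17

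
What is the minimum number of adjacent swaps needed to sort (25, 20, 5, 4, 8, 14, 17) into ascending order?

Each adjacent swap fixes exactly one inversion, so the minimum swap count equals the number of inversions.
Count inversions — for each element, later elements that are smaller:
25: 20, 5, 4, 8, 14, 17 → 6
20: 5, 4, 8, 14, 17 → 5
5: 4 → 1
4: none → 0
8: none → 0
14: none → 0
17: none → 0
Total inversions: 6 + 5 + 1 + 0 + 0 + 0 + 0 = 12

12 swaps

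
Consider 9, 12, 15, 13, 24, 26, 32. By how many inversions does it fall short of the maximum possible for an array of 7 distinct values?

20

Maximum inversions for 7 distinct elements is C(7, 2) = 7·6/2 = 21.
Current inversions — for each element, count later smaller elements:
9: 0
12: 0
15: 1
13: 0
24: 0
26: 0
32: 0
Current total: 0 + 0 + 1 + 0 + 0 + 0 + 0 = 1
Shortfall: 21 − 1 = 20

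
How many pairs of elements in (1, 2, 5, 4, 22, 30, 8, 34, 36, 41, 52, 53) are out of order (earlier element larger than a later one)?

There are 3 inversions.

Element-by-element contributions:
1 → none → 0
2 → none → 0
5 → 4 → 1
4 → none → 0
22 → 8 → 1
30 → 8 → 1
8 → none → 0
34 → none → 0
36 → none → 0
41 → none → 0
52 → none → 0
53 → none → 0
Sum: 0 + 0 + 1 + 0 + 1 + 1 + 0 + 0 + 0 + 0 + 0 + 0 = 3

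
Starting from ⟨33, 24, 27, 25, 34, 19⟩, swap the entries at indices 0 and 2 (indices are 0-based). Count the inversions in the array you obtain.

Positions 0 and 2 hold 33 and 27; after swapping, the array is [27, 24, 33, 25, 34, 19].
For each element, count later entries that are smaller:
27 → 24, 25, 19 → 3
24 → 19 → 1
33 → 25, 19 → 2
25 → 19 → 1
34 → 19 → 1
19 → none → 0
Sum: 3 + 1 + 2 + 1 + 1 + 0 = 8

8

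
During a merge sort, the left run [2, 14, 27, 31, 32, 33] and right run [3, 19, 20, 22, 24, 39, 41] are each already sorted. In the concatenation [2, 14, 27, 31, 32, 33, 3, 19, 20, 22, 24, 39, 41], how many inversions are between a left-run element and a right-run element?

Take each right-half value and tally the left-half values above it:
r = 3: 14, 27, 31, 32, 33 → 5
r = 19: 27, 31, 32, 33 → 4
r = 20: 27, 31, 32, 33 → 4
r = 22: 27, 31, 32, 33 → 4
r = 24: 27, 31, 32, 33 → 4
r = 39: none → 0
r = 41: none → 0
Cross-inversions: 5 + 4 + 4 + 4 + 4 + 0 + 0 = 21

There are 21 split inversions.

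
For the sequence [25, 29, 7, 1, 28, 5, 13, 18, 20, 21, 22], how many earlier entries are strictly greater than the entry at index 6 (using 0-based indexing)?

3

The element at index 6 is 13.
Elements before it: 25, 29, 7, 1, 28, 5
Those larger than 13: 25, 29, 28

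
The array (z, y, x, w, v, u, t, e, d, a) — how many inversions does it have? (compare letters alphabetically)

45 inversions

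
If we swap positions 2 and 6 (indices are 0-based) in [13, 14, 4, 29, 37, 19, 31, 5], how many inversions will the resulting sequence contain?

Inversions: 16

Positions 2 and 6 hold 4 and 31; after swapping, the array is [13, 14, 31, 29, 37, 19, 4, 5].
Sweep left to right; for each value list the smaller values that follow it:
13 → 4, 5 → 2
14 → 4, 5 → 2
31 → 29, 19, 4, 5 → 4
29 → 19, 4, 5 → 3
37 → 19, 4, 5 → 3
19 → 4, 5 → 2
4 → none → 0
5 → none → 0
Sum: 2 + 2 + 4 + 3 + 3 + 2 + 0 + 0 = 16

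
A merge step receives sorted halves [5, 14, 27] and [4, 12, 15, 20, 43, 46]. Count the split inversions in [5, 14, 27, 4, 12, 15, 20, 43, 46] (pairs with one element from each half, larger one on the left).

For each element r of the right run, count left-run elements greater than r:
r = 4: 5, 14, 27 → 3
r = 12: 14, 27 → 2
r = 15: 27 → 1
r = 20: 27 → 1
r = 43: none → 0
r = 46: none → 0
Cross-inversions: 3 + 2 + 1 + 1 + 0 + 0 = 7

7 split inversions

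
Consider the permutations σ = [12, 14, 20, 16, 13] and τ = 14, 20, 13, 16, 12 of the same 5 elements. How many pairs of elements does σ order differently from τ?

5 discordant pairs

Assign each item its position (1..5) in the first ordering, then rewrite the second ordering as that position sequence:
positions: 12→1, 14→2, 20→3, 16→4, 13→5
second ordering as positions: [2, 3, 5, 4, 1]
Discordant pairs = inversions in this position sequence.
2: 1 → 1
3: 1 → 1
5: 4, 1 → 2
4: 1 → 1
1: 0
Total: 1 + 1 + 2 + 1 + 0 = 5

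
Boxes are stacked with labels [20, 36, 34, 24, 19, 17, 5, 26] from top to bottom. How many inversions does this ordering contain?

20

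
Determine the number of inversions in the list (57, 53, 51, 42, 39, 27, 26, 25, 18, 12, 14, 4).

65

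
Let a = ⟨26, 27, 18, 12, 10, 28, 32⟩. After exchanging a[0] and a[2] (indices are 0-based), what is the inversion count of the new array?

Positions 0 and 2 hold 26 and 18; after swapping, the array is [18, 27, 26, 12, 10, 28, 32].
Sweep left to right; for each value list the smaller values that follow it:
18: 2
27: 3
26: 2
12: 1
10: 0
28: 0
32: 0
Sum: 2 + 3 + 2 + 1 + 0 + 0 + 0 = 8

8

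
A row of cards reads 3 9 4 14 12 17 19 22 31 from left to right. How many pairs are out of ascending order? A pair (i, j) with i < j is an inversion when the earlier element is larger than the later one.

Count, for each position, how many later elements it exceeds:
3: 0
9: 1
4: 0
14: 1
12: 0
17: 0
19: 0
22: 0
31: 0
Sum: 0 + 1 + 0 + 1 + 0 + 0 + 0 + 0 + 0 = 2

2 out-of-order pairs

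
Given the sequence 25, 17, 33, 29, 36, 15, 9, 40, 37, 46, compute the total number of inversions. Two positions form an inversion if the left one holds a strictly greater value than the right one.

14

For each element, count later entries that are smaller:
25 → 17, 15, 9 → 3
17 → 15, 9 → 2
33 → 29, 15, 9 → 3
29 → 15, 9 → 2
36 → 15, 9 → 2
15 → 9 → 1
9 → none → 0
40 → 37 → 1
37 → none → 0
46 → none → 0
Sum: 3 + 2 + 3 + 2 + 2 + 1 + 0 + 1 + 0 + 0 = 14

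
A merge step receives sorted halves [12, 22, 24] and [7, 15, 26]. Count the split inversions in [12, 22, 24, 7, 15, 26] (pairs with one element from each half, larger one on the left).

Take each right-half value and tally the left-half values above it:
r = 7: 12, 22, 24 → 3
r = 15: 22, 24 → 2
r = 26: none → 0
Cross-inversions: 3 + 2 + 0 = 5

5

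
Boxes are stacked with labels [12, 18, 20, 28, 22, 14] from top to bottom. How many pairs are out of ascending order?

Listing every pair i<j with a[i]>a[j] (using 1-based positions):
(2,6): 18 > 14
(3,6): 20 > 14
(4,5): 28 > 22
(4,6): 28 > 14
(5,6): 22 > 14
That's 5 pairs.

5 inversions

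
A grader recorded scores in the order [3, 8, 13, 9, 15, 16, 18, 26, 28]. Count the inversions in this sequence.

1 inversion

Sweep left to right; for each value list the smaller values that follow it:
3: 0
8: 0
13: 1
9: 0
15: 0
16: 0
18: 0
26: 0
28: 0
Sum: 0 + 0 + 1 + 0 + 0 + 0 + 0 + 0 + 0 = 1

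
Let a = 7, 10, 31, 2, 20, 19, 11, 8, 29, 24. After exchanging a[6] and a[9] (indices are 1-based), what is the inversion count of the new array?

Positions 6 and 9 hold 19 and 29; after swapping, the array is [7, 10, 31, 2, 20, 29, 11, 8, 19, 24].
Count, for each position, how many later elements it exceeds:
7: 1
10: 2
31: 7
2: 0
20: 3
29: 4
11: 1
8: 0
19: 0
24: 0
Sum: 1 + 2 + 7 + 0 + 3 + 4 + 1 + 0 + 0 + 0 = 18

18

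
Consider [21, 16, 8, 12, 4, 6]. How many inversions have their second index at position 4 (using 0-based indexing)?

4

The element at index 4 is 4.
Elements before it: 21, 16, 8, 12
Those larger than 4: 21, 16, 8, 12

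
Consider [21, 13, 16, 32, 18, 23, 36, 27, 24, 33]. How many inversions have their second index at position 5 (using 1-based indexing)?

2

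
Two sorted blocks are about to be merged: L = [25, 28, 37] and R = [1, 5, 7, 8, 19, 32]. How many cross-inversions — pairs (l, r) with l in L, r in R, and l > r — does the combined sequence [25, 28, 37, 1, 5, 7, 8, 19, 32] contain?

16 cross-inversions

Count, for every r in R, how many entries of L exceed r:
r = 1: 25, 28, 37 → 3
r = 5: 25, 28, 37 → 3
r = 7: 25, 28, 37 → 3
r = 8: 25, 28, 37 → 3
r = 19: 25, 28, 37 → 3
r = 32: 37 → 1
Cross-inversions: 3 + 3 + 3 + 3 + 3 + 1 = 16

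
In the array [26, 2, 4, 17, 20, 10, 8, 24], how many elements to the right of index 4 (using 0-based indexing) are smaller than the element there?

2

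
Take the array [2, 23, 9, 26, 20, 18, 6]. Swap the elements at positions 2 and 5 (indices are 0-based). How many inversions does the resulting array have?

Inversions: 12

Positions 2 and 5 hold 9 and 18; after swapping, the array is [2, 23, 18, 26, 20, 9, 6].
Element-by-element contributions:
2: 0
23: 4
18: 2
26: 3
20: 2
9: 1
6: 0
Sum: 0 + 4 + 2 + 3 + 2 + 1 + 0 = 12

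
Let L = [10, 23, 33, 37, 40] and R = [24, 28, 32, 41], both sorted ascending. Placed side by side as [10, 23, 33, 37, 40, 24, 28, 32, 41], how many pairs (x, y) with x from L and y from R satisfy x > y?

9

Count, for every r in R, how many entries of L exceed r:
r = 24: 33, 37, 40 → 3
r = 28: 33, 37, 40 → 3
r = 32: 33, 37, 40 → 3
r = 41: none → 0
Cross-inversions: 3 + 3 + 3 + 0 = 9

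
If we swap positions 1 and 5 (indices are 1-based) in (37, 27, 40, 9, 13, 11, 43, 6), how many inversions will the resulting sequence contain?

Positions 1 and 5 hold 37 and 13; after swapping, the array is [13, 27, 40, 9, 37, 11, 43, 6].
Element-by-element contributions:
13: 3
27: 3
40: 4
9: 1
37: 2
11: 1
43: 1
6: 0
Sum: 3 + 3 + 4 + 1 + 2 + 1 + 1 + 0 = 15

There are 15 inversions.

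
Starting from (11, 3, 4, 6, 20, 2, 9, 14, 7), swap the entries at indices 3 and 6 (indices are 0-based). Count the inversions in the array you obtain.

Positions 3 and 6 hold 6 and 9; after swapping, the array is [11, 3, 4, 9, 20, 2, 6, 14, 7].
For each element, count later entries that are smaller:
11: 6
3: 1
4: 1
9: 3
20: 4
2: 0
6: 0
14: 1
7: 0
Sum: 6 + 1 + 1 + 3 + 4 + 0 + 0 + 1 + 0 = 16

16 inversions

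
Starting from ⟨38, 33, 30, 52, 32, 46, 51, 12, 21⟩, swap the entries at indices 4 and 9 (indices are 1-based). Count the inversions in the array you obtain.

Inversions: 15

Positions 4 and 9 hold 52 and 21; after swapping, the array is [38, 33, 30, 21, 32, 46, 51, 12, 52].
Count, for each position, how many later elements it exceeds:
38 → 33, 30, 21, 32, 12 → 5
33 → 30, 21, 32, 12 → 4
30 → 21, 12 → 2
21 → 12 → 1
32 → 12 → 1
46 → 12 → 1
51 → 12 → 1
12 → none → 0
52 → none → 0
Sum: 5 + 4 + 2 + 1 + 1 + 1 + 1 + 0 + 0 = 15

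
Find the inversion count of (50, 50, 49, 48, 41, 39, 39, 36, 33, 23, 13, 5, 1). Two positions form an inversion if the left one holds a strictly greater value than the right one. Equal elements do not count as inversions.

76 inversions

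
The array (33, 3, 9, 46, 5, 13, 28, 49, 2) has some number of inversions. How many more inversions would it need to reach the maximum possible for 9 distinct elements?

19

Maximum inversions for 9 distinct elements is C(9, 2) = 9·8/2 = 36.
Current inversions — for each element, count later smaller elements:
33: 6
3: 1
9: 2
46: 4
5: 1
13: 1
28: 1
49: 1
2: 0
Current total: 6 + 1 + 2 + 4 + 1 + 1 + 1 + 1 + 0 = 17
Shortfall: 36 − 17 = 19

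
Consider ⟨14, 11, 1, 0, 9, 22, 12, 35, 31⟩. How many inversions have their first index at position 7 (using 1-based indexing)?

0 such elements

The element at index 7 is 12.
Elements after it: 35, 31
None of them are smaller than 12.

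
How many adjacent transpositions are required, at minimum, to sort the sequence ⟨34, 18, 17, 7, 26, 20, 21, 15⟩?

17 swaps

Each adjacent swap fixes exactly one inversion, so the minimum swap count equals the number of inversions.
Count inversions — for each element, later elements that are smaller:
34: 18, 17, 7, 26, 20, 21, 15 → 7
18: 17, 7, 15 → 3
17: 7, 15 → 2
7: none → 0
26: 20, 21, 15 → 3
20: 15 → 1
21: 15 → 1
15: none → 0
Total inversions: 7 + 3 + 2 + 0 + 3 + 1 + 1 + 0 = 17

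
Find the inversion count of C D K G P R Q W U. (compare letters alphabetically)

Out-of-order pairs: 3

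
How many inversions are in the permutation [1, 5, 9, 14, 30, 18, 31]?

1

Element-by-element contributions:
1: 0
5: 0
9: 0
14: 0
30: 1
18: 0
31: 0
Sum: 0 + 0 + 0 + 0 + 1 + 0 + 0 = 1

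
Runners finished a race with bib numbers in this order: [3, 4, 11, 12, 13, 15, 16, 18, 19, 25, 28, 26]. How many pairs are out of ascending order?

1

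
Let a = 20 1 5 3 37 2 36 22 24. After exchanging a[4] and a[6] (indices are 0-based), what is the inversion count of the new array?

Positions 4 and 6 hold 37 and 36; after swapping, the array is [20, 1, 5, 3, 36, 2, 37, 22, 24].
Count, for each position, how many later elements it exceeds:
20: 4
1: 0
5: 2
3: 1
36: 3
2: 0
37: 2
22: 0
24: 0
Sum: 4 + 0 + 2 + 1 + 3 + 0 + 2 + 0 + 0 = 12

12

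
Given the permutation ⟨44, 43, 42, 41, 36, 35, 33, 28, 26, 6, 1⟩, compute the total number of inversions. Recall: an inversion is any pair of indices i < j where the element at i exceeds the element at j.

Sweep left to right; for each value list the smaller values that follow it:
44 → 43, 42, 41, 36, 35, 33, 28, 26, 6, 1 → 10
43 → 42, 41, 36, 35, 33, 28, 26, 6, 1 → 9
42 → 41, 36, 35, 33, 28, 26, 6, 1 → 8
41 → 36, 35, 33, 28, 26, 6, 1 → 7
36 → 35, 33, 28, 26, 6, 1 → 6
35 → 33, 28, 26, 6, 1 → 5
33 → 28, 26, 6, 1 → 4
28 → 26, 6, 1 → 3
26 → 6, 1 → 2
6 → 1 → 1
1 → none → 0
Sum: 10 + 9 + 8 + 7 + 6 + 5 + 4 + 3 + 2 + 1 + 0 = 55

55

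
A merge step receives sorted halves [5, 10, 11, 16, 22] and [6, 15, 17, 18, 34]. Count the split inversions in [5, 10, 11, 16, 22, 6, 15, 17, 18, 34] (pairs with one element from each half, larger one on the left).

8 split inversions

For each element r of the right run, count left-run elements greater than r:
r = 6: 10, 11, 16, 22 → 4
r = 15: 16, 22 → 2
r = 17: 22 → 1
r = 18: 22 → 1
r = 34: none → 0
Cross-inversions: 4 + 2 + 1 + 1 + 0 = 8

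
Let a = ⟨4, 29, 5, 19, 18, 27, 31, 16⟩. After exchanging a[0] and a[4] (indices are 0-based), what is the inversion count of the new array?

13

Positions 0 and 4 hold 4 and 18; after swapping, the array is [18, 29, 5, 19, 4, 27, 31, 16].
Element-by-element contributions:
18: 3
29: 5
5: 1
19: 2
4: 0
27: 1
31: 1
16: 0
Sum: 3 + 5 + 1 + 2 + 0 + 1 + 1 + 0 = 13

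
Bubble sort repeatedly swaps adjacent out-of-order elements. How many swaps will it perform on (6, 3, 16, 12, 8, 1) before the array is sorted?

9

Each adjacent swap fixes exactly one inversion, so the minimum swap count equals the number of inversions.
Count inversions — for each element, later elements that are smaller:
6: 3, 1 → 2
3: 1 → 1
16: 12, 8, 1 → 3
12: 8, 1 → 2
8: 1 → 1
1: none → 0
Total inversions: 2 + 1 + 3 + 2 + 1 + 0 = 9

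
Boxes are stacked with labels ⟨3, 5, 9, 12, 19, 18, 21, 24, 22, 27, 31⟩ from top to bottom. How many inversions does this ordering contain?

2 inversions

Sweep left to right; for each value list the smaller values that follow it:
3 → none → 0
5 → none → 0
9 → none → 0
12 → none → 0
19 → 18 → 1
18 → none → 0
21 → none → 0
24 → 22 → 1
22 → none → 0
27 → none → 0
31 → none → 0
Sum: 0 + 0 + 0 + 0 + 1 + 0 + 0 + 1 + 0 + 0 + 0 = 2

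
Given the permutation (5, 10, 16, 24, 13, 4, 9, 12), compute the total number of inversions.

Count, for each position, how many later elements it exceeds:
5 → 4 → 1
10 → 4, 9 → 2
16 → 13, 4, 9, 12 → 4
24 → 13, 4, 9, 12 → 4
13 → 4, 9, 12 → 3
4 → none → 0
9 → none → 0
12 → none → 0
Sum: 1 + 2 + 4 + 4 + 3 + 0 + 0 + 0 = 14

14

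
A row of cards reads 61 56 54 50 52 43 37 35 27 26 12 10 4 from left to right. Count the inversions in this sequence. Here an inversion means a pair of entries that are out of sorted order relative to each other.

77

Element-by-element contributions:
61: 12
56: 11
54: 10
50: 8
52: 8
43: 7
37: 6
35: 5
27: 4
26: 3
12: 2
10: 1
4: 0
Sum: 12 + 11 + 10 + 8 + 8 + 7 + 6 + 5 + 4 + 3 + 2 + 1 + 0 = 77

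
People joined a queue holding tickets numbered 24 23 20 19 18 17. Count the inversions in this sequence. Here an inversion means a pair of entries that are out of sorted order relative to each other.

Inversions: 15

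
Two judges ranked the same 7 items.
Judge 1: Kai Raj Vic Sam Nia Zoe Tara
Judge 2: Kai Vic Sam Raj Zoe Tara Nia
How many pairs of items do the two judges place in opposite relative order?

There are 4 discordant pairs.

Assign each item its position (1..7) in the first ordering, then rewrite the second ordering as that position sequence:
positions: Kai→1, Raj→2, Vic→3, Sam→4, Nia→5, Zoe→6, Tara→7
second ordering as positions: [1, 3, 4, 2, 6, 7, 5]
Discordant pairs = inversions in this position sequence.
1: 0
3: 2 → 1
4: 2 → 1
2: 0
6: 5 → 1
7: 5 → 1
5: 0
Total: 0 + 1 + 1 + 0 + 1 + 1 + 0 = 4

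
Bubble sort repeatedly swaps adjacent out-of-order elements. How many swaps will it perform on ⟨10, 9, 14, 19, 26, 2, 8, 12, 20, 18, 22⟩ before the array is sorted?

19 adjacent swaps

Minimum adjacent swaps = number of inversions (each swap of adjacent out-of-order elements removes one inversion and no swap can remove more).
Count inversions — for each element, later elements that are smaller:
10: 9, 2, 8 → 3
9: 2, 8 → 2
14: 2, 8, 12 → 3
19: 2, 8, 12, 18 → 4
26: 2, 8, 12, 20, 18, 22 → 6
2: none → 0
8: none → 0
12: none → 0
20: 18 → 1
18: none → 0
22: none → 0
Total inversions: 3 + 2 + 3 + 4 + 6 + 0 + 0 + 0 + 1 + 0 + 0 = 19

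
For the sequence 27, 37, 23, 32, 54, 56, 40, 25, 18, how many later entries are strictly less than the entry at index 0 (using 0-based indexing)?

The element at index 0 is 27.
Elements after it: 37, 23, 32, 54, 56, 40, 25, 18
Those smaller than 27: 23, 25, 18

3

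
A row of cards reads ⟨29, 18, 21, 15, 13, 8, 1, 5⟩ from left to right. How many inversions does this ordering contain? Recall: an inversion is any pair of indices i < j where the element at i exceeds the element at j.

There are 26 out-of-order pairs.

Element-by-element contributions:
29 → 18, 21, 15, 13, 8, 1, 5 → 7
18 → 15, 13, 8, 1, 5 → 5
21 → 15, 13, 8, 1, 5 → 5
15 → 13, 8, 1, 5 → 4
13 → 8, 1, 5 → 3
8 → 1, 5 → 2
1 → none → 0
5 → none → 0
Sum: 7 + 5 + 5 + 4 + 3 + 2 + 0 + 0 = 26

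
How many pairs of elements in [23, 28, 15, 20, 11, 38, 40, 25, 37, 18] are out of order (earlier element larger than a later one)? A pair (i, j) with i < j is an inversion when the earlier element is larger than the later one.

Element-by-element contributions:
23: 4
28: 5
15: 1
20: 2
11: 0
38: 3
40: 3
25: 1
37: 1
18: 0
Sum: 4 + 5 + 1 + 2 + 0 + 3 + 3 + 1 + 1 + 0 = 20

Out-of-order pairs: 20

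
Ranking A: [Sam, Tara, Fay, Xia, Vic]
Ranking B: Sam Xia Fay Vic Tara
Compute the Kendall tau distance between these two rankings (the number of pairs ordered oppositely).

Assign each item its position (1..5) in the first ordering, then rewrite the second ordering as that position sequence:
positions: Sam→1, Tara→2, Fay→3, Xia→4, Vic→5
second ordering as positions: [1, 4, 3, 5, 2]
Discordant pairs = inversions in this position sequence.
1: 0
4: 3, 2 → 2
3: 2 → 1
5: 2 → 1
2: 0
Total: 0 + 2 + 1 + 1 + 0 = 4

Discordant pairs: 4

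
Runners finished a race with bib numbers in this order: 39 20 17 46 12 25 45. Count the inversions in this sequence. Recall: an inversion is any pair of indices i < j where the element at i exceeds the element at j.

10

Count, for each position, how many later elements it exceeds:
39 → 20, 17, 12, 25 → 4
20 → 17, 12 → 2
17 → 12 → 1
46 → 12, 25, 45 → 3
12 → none → 0
25 → none → 0
45 → none → 0
Sum: 4 + 2 + 1 + 3 + 0 + 0 + 0 = 10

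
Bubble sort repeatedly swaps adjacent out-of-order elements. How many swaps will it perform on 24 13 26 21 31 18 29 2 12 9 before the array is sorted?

Minimum adjacent swaps = number of inversions (each swap of adjacent out-of-order elements removes one inversion and no swap can remove more).
Count inversions — for each element, later elements that are smaller:
24: 13, 21, 18, 2, 12, 9 → 6
13: 2, 12, 9 → 3
26: 21, 18, 2, 12, 9 → 5
21: 18, 2, 12, 9 → 4
31: 18, 29, 2, 12, 9 → 5
18: 2, 12, 9 → 3
29: 2, 12, 9 → 3
2: none → 0
12: 9 → 1
9: none → 0
Total inversions: 6 + 3 + 5 + 4 + 5 + 3 + 3 + 0 + 1 + 0 = 30

30 swaps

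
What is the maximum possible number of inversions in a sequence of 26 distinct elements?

325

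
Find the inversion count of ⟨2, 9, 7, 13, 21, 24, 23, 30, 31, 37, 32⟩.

There are 3 inversions.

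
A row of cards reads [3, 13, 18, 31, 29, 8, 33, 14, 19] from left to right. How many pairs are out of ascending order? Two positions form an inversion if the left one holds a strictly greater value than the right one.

12

Sweep left to right; for each value list the smaller values that follow it:
3 → none → 0
13 → 8 → 1
18 → 8, 14 → 2
31 → 29, 8, 14, 19 → 4
29 → 8, 14, 19 → 3
8 → none → 0
33 → 14, 19 → 2
14 → none → 0
19 → none → 0
Sum: 0 + 1 + 2 + 4 + 3 + 0 + 2 + 0 + 0 = 12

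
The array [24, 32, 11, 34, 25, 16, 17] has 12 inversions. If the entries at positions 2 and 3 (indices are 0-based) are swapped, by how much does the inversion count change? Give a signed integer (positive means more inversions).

Positions 2 and 3 hold 11 and 34; after swapping, the array is [24, 32, 34, 11, 25, 16, 17].
Sweep left to right; for each value list the smaller values that follow it:
24: 3
32: 4
34: 4
11: 0
25: 2
16: 0
17: 0
Sum: 3 + 4 + 4 + 0 + 2 + 0 + 0 = 13
Change: 13 − 12 = +1

+1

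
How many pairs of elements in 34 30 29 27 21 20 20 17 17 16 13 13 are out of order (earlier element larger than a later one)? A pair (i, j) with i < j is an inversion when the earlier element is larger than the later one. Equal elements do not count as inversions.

63 inversions

Sweep left to right; for each value list the smaller values that follow it:
34: 11
30: 10
29: 9
27: 8
21: 7
20: 5
20: 5
17: 3
17: 3
16: 2
13: 0
13: 0
Sum: 11 + 10 + 9 + 8 + 7 + 5 + 5 + 3 + 3 + 2 + 0 + 0 = 63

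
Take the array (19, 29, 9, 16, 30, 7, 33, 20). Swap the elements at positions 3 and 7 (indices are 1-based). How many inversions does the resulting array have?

Positions 3 and 7 hold 9 and 33; after swapping, the array is [19, 29, 33, 16, 30, 7, 9, 20].
Count, for each position, how many later elements it exceeds:
19: 3
29: 4
33: 5
16: 2
30: 3
7: 0
9: 0
20: 0
Sum: 3 + 4 + 5 + 2 + 3 + 0 + 0 + 0 = 17

17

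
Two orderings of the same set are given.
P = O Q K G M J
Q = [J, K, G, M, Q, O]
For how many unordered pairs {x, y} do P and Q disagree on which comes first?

Disagreeing pairs: 12

Assign each item its position (1..6) in the first ordering, then rewrite the second ordering as that position sequence:
positions: O→1, Q→2, K→3, G→4, M→5, J→6
second ordering as positions: [6, 3, 4, 5, 2, 1]
Discordant pairs = inversions in this position sequence.
6: 3, 4, 5, 2, 1 → 5
3: 2, 1 → 2
4: 2, 1 → 2
5: 2, 1 → 2
2: 1 → 1
1: 0
Total: 5 + 2 + 2 + 2 + 1 + 0 = 12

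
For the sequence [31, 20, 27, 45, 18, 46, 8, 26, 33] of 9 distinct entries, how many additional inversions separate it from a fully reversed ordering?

18 inversions short

Maximum inversions for 9 distinct elements is C(9, 2) = 9·8/2 = 36.
Current inversions — for each element, count later smaller elements:
31: 5
20: 2
27: 3
45: 4
18: 1
46: 3
8: 0
26: 0
33: 0
Current total: 5 + 2 + 3 + 4 + 1 + 3 + 0 + 0 + 0 = 18
Shortfall: 36 − 18 = 18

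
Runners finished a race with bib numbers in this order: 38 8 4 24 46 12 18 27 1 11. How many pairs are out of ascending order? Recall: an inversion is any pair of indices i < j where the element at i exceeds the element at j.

Sweep left to right; for each value list the smaller values that follow it:
38: 8
8: 2
4: 1
24: 4
46: 5
12: 2
18: 2
27: 2
1: 0
11: 0
Sum: 8 + 2 + 1 + 4 + 5 + 2 + 2 + 2 + 0 + 0 = 26

Inversions: 26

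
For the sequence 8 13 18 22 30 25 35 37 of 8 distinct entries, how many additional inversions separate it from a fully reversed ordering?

Maximum inversions for 8 distinct elements is C(8, 2) = 8·7/2 = 28.
Current inversions — for each element, count later smaller elements:
8: 0
13: 0
18: 0
22: 0
30: 1
25: 0
35: 0
37: 0
Current total: 0 + 0 + 0 + 0 + 1 + 0 + 0 + 0 = 1
Shortfall: 28 − 1 = 27

27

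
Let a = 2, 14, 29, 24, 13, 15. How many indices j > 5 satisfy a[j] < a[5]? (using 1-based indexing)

0

The element at index 5 is 13.
Elements after it: 15
None of them are smaller than 13.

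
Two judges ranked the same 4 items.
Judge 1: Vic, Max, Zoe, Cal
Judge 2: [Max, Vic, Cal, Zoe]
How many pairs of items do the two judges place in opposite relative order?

Assign each item its position (1..4) in the first ordering, then rewrite the second ordering as that position sequence:
positions: Vic→1, Max→2, Zoe→3, Cal→4
second ordering as positions: [2, 1, 4, 3]
Discordant pairs = inversions in this position sequence.
2: 1 → 1
1: 0
4: 3 → 1
3: 0
Total: 1 + 0 + 1 + 0 = 2

2 discordant pairs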